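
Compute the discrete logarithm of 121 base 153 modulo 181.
92

Baby-step giant-step with step n = ⌈√181⌉ = 14.
Baby steps 153^j mod 181 (j:value) for j=0..13: 0:1, 1:153, 2:60, 3:130, 4:161, 5:17, 6:67, 7:115, 8:38, 9:22, 10:108, 11:53, 12:145, 13:103.
Giant-step multiplier: 153^(-14) ≡ 153^(180-14) = 153^166 ≡ 166 (mod 181).
Giant steps γ_i = 121·166^i mod 181: γ_0=121, γ_1=176, γ_2=75, γ_3=142, γ_4=42, γ_5=94, γ_6=38 (in table at j=8).
x = i·n + j = 6·14 + 8 = 92.
Check: 153^92 ≡ 121 (mod 181).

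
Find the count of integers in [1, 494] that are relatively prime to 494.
216

494 = 2 × 13 × 19
φ(n) = n × ∏(1 - 1/p) for each prime p dividing n
φ(494) = 494 × (1 - 1/2) × (1 - 1/13) × (1 - 1/19) = 216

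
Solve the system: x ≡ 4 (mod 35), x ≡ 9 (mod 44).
669

Using Chinese Remainder Theorem:
M = 35 × 44 = 1540
M1 = 44, M2 = 35
y1 = 44^(-1) mod 35 = 4
y2 = 35^(-1) mod 44 = 39
x = (4×44×4 + 9×35×39) mod 1540 = 669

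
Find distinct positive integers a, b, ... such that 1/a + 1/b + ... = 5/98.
1/20 + 1/980

Greedy algorithm:
5/98: ceiling(98/5) = 20, use 1/20
1/980: ceiling(980/1) = 980, use 1/980
Result: 5/98 = 1/20 + 1/980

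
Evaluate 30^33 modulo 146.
22

Repeated squaring. Binary of 33 = 100001.
30^1 ≡ 30 (mod 146); 30^2 ≡ 24 (mod 146); 30^4 ≡ 138 (mod 146); 30^8 ≡ 64 (mod 146); 30^16 ≡ 8 (mod 146); 30^32 ≡ 64 (mod 146)
30^33 = 30^1 × 30^32 ≡ 22 (mod 146)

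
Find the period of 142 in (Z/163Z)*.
54

163 is prime, so ord(142) divides φ(163) = 162.
Divisors of 162: 1, 2, 3, 6, 9, 18, 27, 54, 81, 162.
Repeated squaring: 142^1 ≡ 142, 142^2 ≡ 115, 142^4 ≡ 22, 142^8 ≡ 158, 142^16 ≡ 25, 142^32 ≡ 136, 142^64 ≡ 77, 142^128 ≡ 61 (mod 163).
Test 142^d mod 163 for each divisor d in increasing order:
142^1 ≡ 142
142^2 ≡ 115
142^3 = 142^2·142^1 ≡ 30
142^6 = 142^4·142^2 ≡ 85
142^9 = 142^8·142^1 ≡ 105
142^18 = 142^16·142^2 ≡ 104
142^27 = 142^16·142^8·142^2·142^1 ≡ 162
142^54 = 142^32·142^16·142^4·142^2 ≡ 1  ← first divisor giving 1
The order is 54.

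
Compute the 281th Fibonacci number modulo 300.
181

Matrix identity: Q^n = [[F_(n+1), F_n], [F_n, F_(n-1)]] with Q = [[1,1],[1,0]].
n = 281 = 100011001₂. Square-and-multiply, entries mod 300:
Q^1 = [[1,1],[1,0]]
Q^2 = (Q^1)² = [[2,1],[1,1]]
Q^4 = (Q^2)² = [[5,3],[3,2]]
Q^8 = (Q^4)² = [[34,21],[21,13]]
Q^17 = (Q^8)²·Q = [[184,97],[97,87]]
Q^35 = (Q^17)²·Q = [[252,65],[65,187]]
Q^70 = (Q^35)² = [[229,35],[35,194]]
Q^140 = (Q^70)² = [[266,105],[105,161]]
Q^281 = (Q^140)²·Q = [[16,181],[181,135]]
F_281 mod 300 = Q^281[0][1] = 181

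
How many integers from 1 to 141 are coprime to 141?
92

141 = 3 × 47
φ(n) = n × ∏(1 - 1/p) for each prime p dividing n
φ(141) = 141 × (1 - 1/3) × (1 - 1/47) = 92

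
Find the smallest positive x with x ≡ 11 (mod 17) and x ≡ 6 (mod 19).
215

Using Chinese Remainder Theorem:
M = 17 × 19 = 323
M1 = 19, M2 = 17
y1 = 19^(-1) mod 17 = 9
y2 = 17^(-1) mod 19 = 9
x = (11×19×9 + 6×17×9) mod 323 = 215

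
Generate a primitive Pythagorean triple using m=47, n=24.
(1633, 2256, 2785)

Euclid's formula: a = m² - n², b = 2mn, c = m² + n²
m = 47, n = 24
a = 47² - 24² = 2209 - 576 = 1633
b = 2 × 47 × 24 = 2256
c = 47² + 24² = 2209 + 576 = 2785
Verification: 1633² + 2256² = 2666689 + 5089536 = 7756225 = 2785² ✓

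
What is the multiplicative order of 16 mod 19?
9

19 is prime, so ord(16) divides φ(19) = 18.
Divisors of 18: 1, 2, 3, 6, 9, 18.
Repeated squaring: 16^1 ≡ 16, 16^2 ≡ 9, 16^4 ≡ 5, 16^8 ≡ 6, 16^16 ≡ 17 (mod 19).
Test 16^d mod 19 for each divisor d in increasing order:
16^1 ≡ 16
16^2 ≡ 9
16^3 = 16^2·16^1 ≡ 11
16^6 = 16^4·16^2 ≡ 7
16^9 = 16^8·16^1 ≡ 1  ← first divisor giving 1
The order is 9.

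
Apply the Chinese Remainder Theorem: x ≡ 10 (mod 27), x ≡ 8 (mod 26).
658

Using Chinese Remainder Theorem:
M = 27 × 26 = 702
M1 = 26, M2 = 27
y1 = 26^(-1) mod 27 = 26
y2 = 27^(-1) mod 26 = 1
x = (10×26×26 + 8×27×1) mod 702 = 658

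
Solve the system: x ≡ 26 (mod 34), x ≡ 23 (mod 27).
536

Using Chinese Remainder Theorem:
M = 34 × 27 = 918
M1 = 27, M2 = 34
y1 = 27^(-1) mod 34 = 29
y2 = 34^(-1) mod 27 = 4
x = (26×27×29 + 23×34×4) mod 918 = 536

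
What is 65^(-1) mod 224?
193

gcd(65, 224) = 1, so the inverse exists.
Extended Euclidean algorithm on (224, 65):
224 = 3 × 65 + 29  ⟹  29 = (1)·224 + (-3)·65
65 = 2 × 29 + 7  ⟹  7 = (-2)·224 + (7)·65
29 = 4 × 7 + 1  ⟹  1 = (9)·224 + (-31)·65
So (-31)·65 ≡ 1 (mod 224), i.e. 65^(-1) ≡ -31 ≡ 193 (mod 224).
Check: 65 × 193 = 12545 ≡ 1 (mod 224)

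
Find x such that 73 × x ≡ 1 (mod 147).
145

gcd(73, 147) = 1, so the inverse exists.
Extended Euclidean algorithm on (147, 73):
147 = 2 × 73 + 1  ⟹  1 = (1)·147 + (-2)·73
So (-2)·73 ≡ 1 (mod 147), i.e. 73^(-1) ≡ -2 ≡ 145 (mod 147).
Check: 73 × 145 = 10585 ≡ 1 (mod 147)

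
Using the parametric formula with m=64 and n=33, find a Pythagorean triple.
(3007, 4224, 5185)

Euclid's formula: a = m² - n², b = 2mn, c = m² + n²
m = 64, n = 33
a = 64² - 33² = 4096 - 1089 = 3007
b = 2 × 64 × 33 = 4224
c = 64² + 33² = 4096 + 1089 = 5185
Verification: 3007² + 4224² = 9042049 + 17842176 = 26884225 = 5185² ✓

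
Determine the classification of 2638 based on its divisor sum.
deficient

Proper divisors of 2638: sum = 1 + 2 + 1319 = 1322
Since 1322 < 2638, 2638 is deficient.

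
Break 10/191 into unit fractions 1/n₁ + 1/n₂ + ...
1/20 + 1/425 + 1/324700

Greedy algorithm:
10/191: ceiling(191/10) = 20, use 1/20
9/3820: ceiling(3820/9) = 425, use 1/425
1/324700: ceiling(324700/1) = 324700, use 1/324700
Result: 10/191 = 1/20 + 1/425 + 1/324700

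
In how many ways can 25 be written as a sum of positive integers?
1958

p(n) counts ways to write n as a sum of positive integers (order ignored).
Euler's pentagonal recurrence: p(k) = p(k-1) + p(k-2) - p(k-5) - p(k-7) + p(k-12) + p(k-15) - ... (offsets j(3j∓1)/2, signs ++--, p(0)=1, p(<0)=0).
DP table for k = 0..24: p(0)=1, p(1)=1, p(2)=2, p(3)=3, p(4)=5, p(5)=7, p(6)=11, p(7)=15, p(8)=22, p(9)=30, p(10)=42, p(11)=56, p(12)=77, p(13)=101, p(14)=135, p(15)=176, p(16)=231, p(17)=297, p(18)=385, p(19)=490, p(20)=627, p(21)=792, p(22)=1002, p(23)=1255, p(24)=1575.
Final step: p(25) = p(24) + p(23) - p(20) - p(18) + p(13) + p(10) - p(3)
= 1575 + 1255 - 627 - 385 + 101 + 42 - 3
= 1958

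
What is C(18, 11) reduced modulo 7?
2

Using Lucas' theorem:
Write n=18 and k=11 in base 7:
n in base 7: [2, 4]
k in base 7: [1, 4]
C(18,11) mod 7 = ∏ C(n_i, k_i) mod 7
Digit binomials (mod 7): C(2,1) = 2; C(4,4) = 1
Product: 2 × 1 = 2 ≡ 2 (mod 7)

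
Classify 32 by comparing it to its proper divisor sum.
deficient

Proper divisors of 32: sum = 1 + 2 + 4 + 8 + 16 = 31
Since 31 < 32, 32 is deficient.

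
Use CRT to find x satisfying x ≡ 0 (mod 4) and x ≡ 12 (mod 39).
12

Using Chinese Remainder Theorem:
M = 4 × 39 = 156
M1 = 39, M2 = 4
y1 = 39^(-1) mod 4 = 3
y2 = 4^(-1) mod 39 = 10
x = (0×39×3 + 12×4×10) mod 156 = 12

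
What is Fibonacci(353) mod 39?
37

Matrix identity: Q^n = [[F_(n+1), F_n], [F_n, F_(n-1)]] with Q = [[1,1],[1,0]].
n = 353 = 101100001₂. Square-and-multiply, entries mod 39:
Q^1 = [[1,1],[1,0]]
Q^2 = (Q^1)² = [[2,1],[1,1]]
Q^5 = (Q^2)²·Q = [[8,5],[5,3]]
Q^11 = (Q^5)²·Q = [[27,11],[11,16]]
Q^22 = (Q^11)² = [[31,5],[5,26]]
Q^44 = (Q^22)² = [[11,12],[12,38]]
Q^88 = (Q^44)² = [[31,3],[3,28]]
Q^176 = (Q^88)² = [[34,21],[21,13]]
Q^353 = (Q^176)²·Q = [[10,37],[37,12]]
F_353 mod 39 = Q^353[0][1] = 37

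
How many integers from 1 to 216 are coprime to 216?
72

216 = 2^3 × 3^3
φ(n) = n × ∏(1 - 1/p) for each prime p dividing n
φ(216) = 216 × (1 - 1/2) × (1 - 1/3) = 72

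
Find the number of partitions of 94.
92669720

p(n) counts ways to write n as a sum of positive integers (order ignored).
Euler's pentagonal recurrence: p(k) = p(k-1) + p(k-2) - p(k-5) - p(k-7) + p(k-12) + p(k-15) - ... (offsets j(3j∓1)/2, signs ++--, p(0)=1, p(<0)=0).
DP table for k = 0..93: p(0)=1, p(1)=1, p(2)=2, p(3)=3, p(4)=5, p(5)=7, p(6)=11, p(7)=15, p(8)=22, p(9)=30, p(10)=42, p(11)=56, p(12)=77, p(13)=101, p(14)=135, p(15)=176, p(16)=231, p(17)=297, p(18)=385, p(19)=490, p(20)=627, p(21)=792, p(22)=1002, p(23)=1255, p(24)=1575, p(25)=1958, p(26)=2436, p(27)=3010, p(28)=3718, p(29)=4565, p(30)=5604, p(31)=6842, p(32)=8349, p(33)=10143, p(34)=12310, p(35)=14883, p(36)=17977, p(37)=21637, p(38)=26015, p(39)=31185, p(40)=37338, p(41)=44583, p(42)=53174, p(43)=63261, p(44)=75175, p(45)=89134, p(46)=105558, p(47)=124754, p(48)=147273, p(49)=173525, p(50)=204226, p(51)=239943, p(52)=281589, p(53)=329931, p(54)=386155, p(55)=451276, p(56)=526823, p(57)=614154, p(58)=715220, p(59)=831820, p(60)=966467, p(61)=1121505, p(62)=1300156, p(63)=1505499, p(64)=1741630, p(65)=2012558, p(66)=2323520, p(67)=2679689, p(68)=3087735, p(69)=3554345, p(70)=4087968, p(71)=4697205, p(72)=5392783, p(73)=6185689, p(74)=7089500, p(75)=8118264, p(76)=9289091, p(77)=10619863, p(78)=12132164, p(79)=13848650, p(80)=15796476, p(81)=18004327, p(82)=20506255, p(83)=23338469, p(84)=26543660, p(85)=30167357, p(86)=34262962, p(87)=38887673, p(88)=44108109, p(89)=49995925, p(90)=56634173, p(91)=64112359, p(92)=72533807, p(93)=82010177.
Final step: p(94) = p(93) + p(92) - p(89) - p(87) + p(82) + p(79) - p(72) - p(68) + p(59) + p(54) - p(43) - p(37) + p(24) + p(17) - p(2)
= 82010177 + 72533807 - 49995925 - 38887673 + 20506255 + 13848650 - 5392783 - 3087735 + 831820 + 386155 - 63261 - 21637 + 1575 + 297 - 2
= 92669720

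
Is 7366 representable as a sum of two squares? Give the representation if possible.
Not possible

Factorization: 7366 = 2 × 29 × 127
By Fermat: n is sum of two squares iff every prime p ≡ 3 (mod 4) appears to even power.
Prime(s) ≡ 3 (mod 4) with odd exponent: [(127, 1)]
Therefore 7366 cannot be expressed as a² + b².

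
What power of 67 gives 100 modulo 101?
50

Baby-step giant-step with step n = ⌈√101⌉ = 11.
Baby steps 67^j mod 101 (j:value) for j=0..10: 0:1, 1:67, 2:45, 3:86, 4:5, 5:32, 6:23, 7:26, 8:25, 9:59, 10:14.
Giant-step multiplier: 67^(-11) ≡ 67^(100-11) = 67^89 ≡ 7 (mod 101).
Giant steps γ_i = 100·7^i mod 101: γ_0=100, γ_1=94, γ_2=52, γ_3=61, γ_4=23 (in table at j=6).
x = i·n + j = 4·11 + 6 = 50.
Check: 67^50 ≡ 100 (mod 101).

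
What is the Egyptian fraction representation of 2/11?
1/6 + 1/66

Greedy algorithm:
2/11: ceiling(11/2) = 6, use 1/6
1/66: ceiling(66/1) = 66, use 1/66
Result: 2/11 = 1/6 + 1/66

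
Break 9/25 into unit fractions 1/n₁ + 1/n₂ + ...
1/3 + 1/38 + 1/2850

Greedy algorithm:
9/25: ceiling(25/9) = 3, use 1/3
2/75: ceiling(75/2) = 38, use 1/38
1/2850: ceiling(2850/1) = 2850, use 1/2850
Result: 9/25 = 1/3 + 1/38 + 1/2850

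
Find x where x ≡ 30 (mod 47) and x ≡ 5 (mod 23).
1017

Using Chinese Remainder Theorem:
M = 47 × 23 = 1081
M1 = 23, M2 = 47
y1 = 23^(-1) mod 47 = 45
y2 = 47^(-1) mod 23 = 1
x = (30×23×45 + 5×47×1) mod 1081 = 1017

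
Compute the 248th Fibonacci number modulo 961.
610

Matrix identity: Q^n = [[F_(n+1), F_n], [F_n, F_(n-1)]] with Q = [[1,1],[1,0]].
n = 248 = 11111000₂. Square-and-multiply, entries mod 961:
Q^1 = [[1,1],[1,0]]
Q^3 = (Q^1)²·Q = [[3,2],[2,1]]
Q^7 = (Q^3)²·Q = [[21,13],[13,8]]
Q^15 = (Q^7)²·Q = [[26,610],[610,377]]
Q^31 = (Q^15)²·Q = [[683,869],[869,775]]
Q^62 = (Q^31)² = [[219,404],[404,776]]
Q^124 = (Q^62)² = [[718,282],[282,436]]
Q^248 = (Q^124)² = [[189,610],[610,540]]
F_248 mod 961 = Q^248[0][1] = 610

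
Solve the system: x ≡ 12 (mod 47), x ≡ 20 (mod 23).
388

Using Chinese Remainder Theorem:
M = 47 × 23 = 1081
M1 = 23, M2 = 47
y1 = 23^(-1) mod 47 = 45
y2 = 47^(-1) mod 23 = 1
x = (12×23×45 + 20×47×1) mod 1081 = 388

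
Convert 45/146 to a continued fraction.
[0; 3, 4, 11]

Euclidean algorithm steps:
45 = 0 × 146 + 45
146 = 3 × 45 + 11
45 = 4 × 11 + 1
11 = 11 × 1 + 0
Continued fraction: [0; 3, 4, 11]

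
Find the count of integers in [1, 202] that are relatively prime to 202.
100

202 = 2 × 101
φ(n) = n × ∏(1 - 1/p) for each prime p dividing n
φ(202) = 202 × (1 - 1/2) × (1 - 1/101) = 100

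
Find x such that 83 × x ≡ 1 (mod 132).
35

gcd(83, 132) = 1, so the inverse exists.
Extended Euclidean algorithm on (132, 83):
132 = 1 × 83 + 49  ⟹  49 = (1)·132 + (-1)·83
83 = 1 × 49 + 34  ⟹  34 = (-1)·132 + (2)·83
49 = 1 × 34 + 15  ⟹  15 = (2)·132 + (-3)·83
34 = 2 × 15 + 4  ⟹  4 = (-5)·132 + (8)·83
15 = 3 × 4 + 3  ⟹  3 = (17)·132 + (-27)·83
4 = 1 × 3 + 1  ⟹  1 = (-22)·132 + (35)·83
So (35)·83 ≡ 1 (mod 132), i.e. 83^(-1) ≡ 35 (mod 132).
Check: 83 × 35 = 2905 ≡ 1 (mod 132)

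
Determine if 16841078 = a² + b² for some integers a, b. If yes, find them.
Not possible

Factorization: 16841078 = 2 × 41 × 59^3
By Fermat: n is sum of two squares iff every prime p ≡ 3 (mod 4) appears to even power.
Prime(s) ≡ 3 (mod 4) with odd exponent: [(59, 3)]
Therefore 16841078 cannot be expressed as a² + b².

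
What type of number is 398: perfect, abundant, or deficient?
deficient

Proper divisors of 398: sum = 1 + 2 + 199 = 202
Since 202 < 398, 398 is deficient.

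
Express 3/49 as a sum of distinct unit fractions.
1/17 + 1/417 + 1/347361

Greedy algorithm:
3/49: ceiling(49/3) = 17, use 1/17
2/833: ceiling(833/2) = 417, use 1/417
1/347361: ceiling(347361/1) = 347361, use 1/347361
Result: 3/49 = 1/17 + 1/417 + 1/347361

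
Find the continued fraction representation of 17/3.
[5; 1, 2]

Euclidean algorithm steps:
17 = 5 × 3 + 2
3 = 1 × 2 + 1
2 = 2 × 1 + 0
Continued fraction: [5; 1, 2]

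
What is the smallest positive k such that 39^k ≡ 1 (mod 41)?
20

41 is prime, so ord(39) divides φ(41) = 40.
Divisors of 40: 1, 2, 4, 5, 8, 10, 20, 40.
Repeated squaring: 39^1 ≡ 39, 39^2 ≡ 4, 39^4 ≡ 16, 39^8 ≡ 10, 39^16 ≡ 18, 39^32 ≡ 37 (mod 41).
Test 39^d mod 41 for each divisor d in increasing order:
39^1 ≡ 39
39^2 ≡ 4
39^4 ≡ 16
39^5 = 39^4·39^1 ≡ 9
39^8 ≡ 10
39^10 = 39^8·39^2 ≡ 40
39^20 = 39^16·39^4 ≡ 1  ← first divisor giving 1
The order is 20.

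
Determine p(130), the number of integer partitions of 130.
5371315400

p(n) counts ways to write n as a sum of positive integers (order ignored).
Euler's pentagonal recurrence: p(k) = p(k-1) + p(k-2) - p(k-5) - p(k-7) + p(k-12) + p(k-15) - ... (offsets j(3j∓1)/2, signs ++--, p(0)=1, p(<0)=0).
DP table for k = 0..129: p(0)=1, p(1)=1, p(2)=2, p(3)=3, p(4)=5, p(5)=7, p(6)=11, p(7)=15, p(8)=22, p(9)=30, p(10)=42, p(11)=56, p(12)=77, p(13)=101, p(14)=135, p(15)=176, p(16)=231, p(17)=297, p(18)=385, p(19)=490, p(20)=627, p(21)=792, p(22)=1002, p(23)=1255, p(24)=1575, p(25)=1958, p(26)=2436, p(27)=3010, p(28)=3718, p(29)=4565, p(30)=5604, p(31)=6842, p(32)=8349, p(33)=10143, p(34)=12310, p(35)=14883, p(36)=17977, p(37)=21637, p(38)=26015, p(39)=31185, p(40)=37338, p(41)=44583, p(42)=53174, p(43)=63261, p(44)=75175, p(45)=89134, p(46)=105558, p(47)=124754, p(48)=147273, p(49)=173525, p(50)=204226, p(51)=239943, p(52)=281589, p(53)=329931, p(54)=386155, p(55)=451276, p(56)=526823, p(57)=614154, p(58)=715220, p(59)=831820, p(60)=966467, p(61)=1121505, p(62)=1300156, p(63)=1505499, p(64)=1741630, p(65)=2012558, p(66)=2323520, p(67)=2679689, p(68)=3087735, p(69)=3554345, p(70)=4087968, p(71)=4697205, p(72)=5392783, p(73)=6185689, p(74)=7089500, p(75)=8118264, p(76)=9289091, p(77)=10619863, p(78)=12132164, p(79)=13848650, p(80)=15796476, p(81)=18004327, p(82)=20506255, p(83)=23338469, p(84)=26543660, p(85)=30167357, p(86)=34262962, p(87)=38887673, p(88)=44108109, p(89)=49995925, p(90)=56634173, p(91)=64112359, p(92)=72533807, p(93)=82010177, p(94)=92669720, p(95)=104651419, p(96)=118114304, p(97)=133230930, p(98)=150198136, p(99)=169229875, p(100)=190569292, p(101)=214481126, p(102)=241265379, p(103)=271248950, p(104)=304801365, p(105)=342325709, p(106)=384276336, p(107)=431149389, p(108)=483502844, p(109)=541946240, p(110)=607163746, p(111)=679903203, p(112)=761002156, p(113)=851376628, p(114)=952050665, p(115)=1064144451, p(116)=1188908248, p(117)=1327710076, p(118)=1482074143, p(119)=1653668665, p(120)=1844349560, p(121)=2056148051, p(122)=2291320912, p(123)=2552338241, p(124)=2841940500, p(125)=3163127352, p(126)=3519222692, p(127)=3913864295, p(128)=4351078600, p(129)=4835271870.
Final step: p(130) = p(129) + p(128) - p(125) - p(123) + p(118) + p(115) - p(108) - p(104) + p(95) + p(90) - p(79) - p(73) + p(60) + p(53) - p(38) - p(30) + p(13) + p(4)
= 4835271870 + 4351078600 - 3163127352 - 2552338241 + 1482074143 + 1064144451 - 483502844 - 304801365 + 104651419 + 56634173 - 13848650 - 6185689 + 966467 + 329931 - 26015 - 5604 + 101 + 5
= 5371315400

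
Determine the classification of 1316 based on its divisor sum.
abundant

Proper divisors of 1316: sum = 1 + 2 + 4 + 7 + 14 + 28 + 47 + 94 + 188 + 329 + 658 = 1372
Since 1372 > 1316, 1316 is abundant.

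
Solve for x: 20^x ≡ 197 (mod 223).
132

Baby-step giant-step with step n = ⌈√223⌉ = 15.
Baby steps 20^j mod 223 (j:value) for j=0..14: 0:1, 1:20, 2:177, 3:195, 4:109, 5:173, 6:115, 7:70, 8:62, 9:125, 10:47, 11:48, 12:68, 13:22, 14:217.
Giant-step multiplier: 20^(-15) ≡ 20^(222-15) = 20^207 ≡ 13 (mod 223).
Giant steps γ_i = 197·13^i mod 223: γ_0=197, γ_1=108, γ_2=66, γ_3=189, γ_4=4, γ_5=52, γ_6=7, γ_7=91, γ_8=68 (in table at j=12).
x = i·n + j = 8·15 + 12 = 132.
Check: 20^132 ≡ 197 (mod 223).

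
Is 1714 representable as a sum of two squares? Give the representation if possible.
25² + 33² (a=25, b=33)

Factorization: 1714 = 2 × 857
By Fermat: n is sum of two squares iff every prime p ≡ 3 (mod 4) appears to even power.
All primes ≡ 3 (mod 4) appear to even power.
Search a = 0, 1, 2, … for 1714 - a² a perfect square: first hit at a = 25: 1714 - 625 = 1089 = 33².
1714 = 25² + 33² = 625 + 1089 ✓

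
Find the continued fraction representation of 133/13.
[10; 4, 3]

Euclidean algorithm steps:
133 = 10 × 13 + 3
13 = 4 × 3 + 1
3 = 3 × 1 + 0
Continued fraction: [10; 4, 3]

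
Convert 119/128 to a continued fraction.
[0; 1, 13, 4, 2]

Euclidean algorithm steps:
119 = 0 × 128 + 119
128 = 1 × 119 + 9
119 = 13 × 9 + 2
9 = 4 × 2 + 1
2 = 2 × 1 + 0
Continued fraction: [0; 1, 13, 4, 2]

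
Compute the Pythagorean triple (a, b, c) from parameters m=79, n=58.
(2877, 9164, 9605)

Euclid's formula: a = m² - n², b = 2mn, c = m² + n²
m = 79, n = 58
a = 79² - 58² = 6241 - 3364 = 2877
b = 2 × 79 × 58 = 9164
c = 79² + 58² = 6241 + 3364 = 9605
Verification: 2877² + 9164² = 8277129 + 83978896 = 92256025 = 9605² ✓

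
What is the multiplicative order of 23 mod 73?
36

73 is prime, so ord(23) divides φ(73) = 72.
Divisors of 72: 1, 2, 3, 4, 6, 8, 9, 12, 18, 24, 36, 72.
Repeated squaring: 23^1 ≡ 23, 23^2 ≡ 18, 23^4 ≡ 32, 23^8 ≡ 2, 23^16 ≡ 4, 23^32 ≡ 16, 23^64 ≡ 37 (mod 73).
Test 23^d mod 73 for each divisor d in increasing order:
23^1 ≡ 23
23^2 ≡ 18
23^3 = 23^2·23^1 ≡ 49
23^4 ≡ 32
23^6 = 23^4·23^2 ≡ 65
23^8 ≡ 2
23^9 = 23^8·23^1 ≡ 46
23^12 = 23^8·23^4 ≡ 64
23^18 = 23^16·23^2 ≡ 72
23^24 = 23^16·23^8 ≡ 8
23^36 = 23^32·23^4 ≡ 1  ← first divisor giving 1
The order is 36.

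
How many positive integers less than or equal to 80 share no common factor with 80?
32

80 = 2^4 × 5
φ(n) = n × ∏(1 - 1/p) for each prime p dividing n
φ(80) = 80 × (1 - 1/2) × (1 - 1/5) = 32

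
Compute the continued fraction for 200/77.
[2; 1, 1, 2, 15]

Euclidean algorithm steps:
200 = 2 × 77 + 46
77 = 1 × 46 + 31
46 = 1 × 31 + 15
31 = 2 × 15 + 1
15 = 15 × 1 + 0
Continued fraction: [2; 1, 1, 2, 15]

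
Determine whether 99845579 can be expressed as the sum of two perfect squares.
Not possible

Factorization: 99845579 = 29 × 151^3
By Fermat: n is sum of two squares iff every prime p ≡ 3 (mod 4) appears to even power.
Prime(s) ≡ 3 (mod 4) with odd exponent: [(151, 3)]
Therefore 99845579 cannot be expressed as a² + b².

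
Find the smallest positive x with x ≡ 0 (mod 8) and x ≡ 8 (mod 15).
8

Using Chinese Remainder Theorem:
M = 8 × 15 = 120
M1 = 15, M2 = 8
y1 = 15^(-1) mod 8 = 7
y2 = 8^(-1) mod 15 = 2
x = (0×15×7 + 8×8×2) mod 120 = 8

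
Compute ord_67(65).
33

67 is prime, so ord(65) divides φ(67) = 66.
Divisors of 66: 1, 2, 3, 6, 11, 22, 33, 66.
Repeated squaring: 65^1 ≡ 65, 65^2 ≡ 4, 65^4 ≡ 16, 65^8 ≡ 55, 65^16 ≡ 10, 65^32 ≡ 33, 65^64 ≡ 17 (mod 67).
Test 65^d mod 67 for each divisor d in increasing order:
65^1 ≡ 65
65^2 ≡ 4
65^3 = 65^2·65^1 ≡ 59
65^6 = 65^4·65^2 ≡ 64
65^11 = 65^8·65^2·65^1 ≡ 29
65^22 = 65^16·65^4·65^2 ≡ 37
65^33 = 65^32·65^1 ≡ 1  ← first divisor giving 1
The order is 33.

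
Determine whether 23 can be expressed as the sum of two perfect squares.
Not possible

Factorization: 23 = 23
By Fermat: n is sum of two squares iff every prime p ≡ 3 (mod 4) appears to even power.
Prime(s) ≡ 3 (mod 4) with odd exponent: [(23, 1)]
Therefore 23 cannot be expressed as a² + b².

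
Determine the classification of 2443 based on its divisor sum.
deficient

Proper divisors of 2443: sum = 1 + 7 + 349 = 357
Since 357 < 2443, 2443 is deficient.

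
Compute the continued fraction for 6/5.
[1; 5]

Euclidean algorithm steps:
6 = 1 × 5 + 1
5 = 5 × 1 + 0
Continued fraction: [1; 5]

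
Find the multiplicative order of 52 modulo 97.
32

97 is prime, so ord(52) divides φ(97) = 96.
Divisors of 96: 1, 2, 3, 4, 6, 8, 12, 16, 24, 32, 48, 96.
Repeated squaring: 52^1 ≡ 52, 52^2 ≡ 85, 52^4 ≡ 47, 52^8 ≡ 75, 52^16 ≡ 96, 52^32 ≡ 1, 52^64 ≡ 1 (mod 97).
Test 52^d mod 97 for each divisor d in increasing order:
52^1 ≡ 52
52^2 ≡ 85
52^3 = 52^2·52^1 ≡ 55
52^4 ≡ 47
52^6 = 52^4·52^2 ≡ 18
52^8 ≡ 75
52^12 = 52^8·52^4 ≡ 33
52^16 ≡ 96
52^24 = 52^16·52^8 ≡ 22
52^32 ≡ 1  ← first divisor giving 1
The order is 32.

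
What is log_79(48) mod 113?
105

Baby-step giant-step with step n = ⌈√113⌉ = 11.
Baby steps 79^j mod 113 (j:value) for j=0..10: 0:1, 1:79, 2:26, 3:20, 4:111, 5:68, 6:61, 7:73, 8:4, 9:90, 10:104.
Giant-step multiplier: 79^(-11) ≡ 79^(112-11) = 79^101 ≡ 89 (mod 113).
Giant steps γ_i = 48·89^i mod 113: γ_0=48, γ_1=91, γ_2=76, γ_3=97, γ_4=45, γ_5=50, γ_6=43, γ_7=98, γ_8=21, γ_9=61 (in table at j=6).
x = i·n + j = 9·11 + 6 = 105.
Check: 79^105 ≡ 48 (mod 113).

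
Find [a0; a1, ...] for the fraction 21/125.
[0; 5, 1, 20]

Euclidean algorithm steps:
21 = 0 × 125 + 21
125 = 5 × 21 + 20
21 = 1 × 20 + 1
20 = 20 × 1 + 0
Continued fraction: [0; 5, 1, 20]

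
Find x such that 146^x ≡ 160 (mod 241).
176

Baby-step giant-step with step n = ⌈√241⌉ = 16.
Baby steps 146^j mod 241 (j:value) for j=0..15: 0:1, 1:146, 2:108, 3:103, 4:96, 5:38, 6:5, 7:7, 8:58, 9:33, 10:239, 11:190, 12:25, 13:35, 14:49, 15:165.
Giant-step multiplier: 146^(-16) ≡ 146^(240-16) = 146^224 ≡ 24 (mod 241).
Giant steps γ_i = 160·24^i mod 241: γ_0=160, γ_1=225, γ_2=98, γ_3=183, γ_4=54, γ_5=91, γ_6=15, γ_7=119, γ_8=205, γ_9=100, γ_10=231, γ_11=1 (in table at j=0).
x = i·n + j = 11·16 + 0 = 176.
Check: 146^176 ≡ 160 (mod 241).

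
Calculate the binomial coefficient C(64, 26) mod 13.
6

Using Lucas' theorem:
Write n=64 and k=26 in base 13:
n in base 13: [4, 12]
k in base 13: [2, 0]
C(64,26) mod 13 = ∏ C(n_i, k_i) mod 13
Digit binomials (mod 13): C(4,2) = 6; C(12,0) = 1
Product: 6 × 1 = 6 ≡ 6 (mod 13)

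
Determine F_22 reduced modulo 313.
183

Matrix identity: Q^n = [[F_(n+1), F_n], [F_n, F_(n-1)]] with Q = [[1,1],[1,0]].
n = 22 = 10110₂. Square-and-multiply, entries mod 313:
Q^1 = [[1,1],[1,0]]
Q^2 = (Q^1)² = [[2,1],[1,1]]
Q^5 = (Q^2)²·Q = [[8,5],[5,3]]
Q^11 = (Q^5)²·Q = [[144,89],[89,55]]
Q^22 = (Q^11)² = [[174,183],[183,304]]
F_22 mod 313 = Q^22[0][1] = 183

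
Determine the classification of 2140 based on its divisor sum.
abundant

Proper divisors of 2140: sum = 1 + 2 + 4 + 5 + 10 + 20 + 107 + 214 + 428 + 535 + 1070 = 2396
Since 2396 > 2140, 2140 is abundant.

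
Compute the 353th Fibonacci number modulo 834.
193

Matrix identity: Q^n = [[F_(n+1), F_n], [F_n, F_(n-1)]] with Q = [[1,1],[1,0]].
n = 353 = 101100001₂. Square-and-multiply, entries mod 834:
Q^1 = [[1,1],[1,0]]
Q^2 = (Q^1)² = [[2,1],[1,1]]
Q^5 = (Q^2)²·Q = [[8,5],[5,3]]
Q^11 = (Q^5)²·Q = [[144,89],[89,55]]
Q^22 = (Q^11)² = [[301,197],[197,104]]
Q^44 = (Q^22)² = [[140,555],[555,419]]
Q^88 = (Q^44)² = [[697,831],[831,700]]
Q^176 = (Q^88)² = [[430,813],[813,451]]
Q^353 = (Q^176)²·Q = [[40,193],[193,681]]
F_353 mod 834 = Q^353[0][1] = 193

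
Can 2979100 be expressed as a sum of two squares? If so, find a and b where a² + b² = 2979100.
Not possible

Factorization: 2979100 = 2^2 × 5^2 × 31^3
By Fermat: n is sum of two squares iff every prime p ≡ 3 (mod 4) appears to even power.
Prime(s) ≡ 3 (mod 4) with odd exponent: [(31, 3)]
Therefore 2979100 cannot be expressed as a² + b².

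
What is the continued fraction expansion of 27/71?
[0; 2, 1, 1, 1, 2, 3]

Euclidean algorithm steps:
27 = 0 × 71 + 27
71 = 2 × 27 + 17
27 = 1 × 17 + 10
17 = 1 × 10 + 7
10 = 1 × 7 + 3
7 = 2 × 3 + 1
3 = 3 × 1 + 0
Continued fraction: [0; 2, 1, 1, 1, 2, 3]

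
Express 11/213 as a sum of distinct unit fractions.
1/20 + 1/609 + 1/864780

Greedy algorithm:
11/213: ceiling(213/11) = 20, use 1/20
7/4260: ceiling(4260/7) = 609, use 1/609
1/864780: ceiling(864780/1) = 864780, use 1/864780
Result: 11/213 = 1/20 + 1/609 + 1/864780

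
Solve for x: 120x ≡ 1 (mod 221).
35

gcd(120, 221) = 1, so the inverse exists.
Extended Euclidean algorithm on (221, 120):
221 = 1 × 120 + 101  ⟹  101 = (1)·221 + (-1)·120
120 = 1 × 101 + 19  ⟹  19 = (-1)·221 + (2)·120
101 = 5 × 19 + 6  ⟹  6 = (6)·221 + (-11)·120
19 = 3 × 6 + 1  ⟹  1 = (-19)·221 + (35)·120
So (35)·120 ≡ 1 (mod 221), i.e. 120^(-1) ≡ 35 (mod 221).
Check: 120 × 35 = 4200 ≡ 1 (mod 221)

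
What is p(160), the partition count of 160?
107438159466

p(n) counts ways to write n as a sum of positive integers (order ignored).
Euler's pentagonal recurrence: p(k) = p(k-1) + p(k-2) - p(k-5) - p(k-7) + p(k-12) + p(k-15) - ... (offsets j(3j∓1)/2, signs ++--, p(0)=1, p(<0)=0).
DP table for k = 0..159: p(0)=1, p(1)=1, p(2)=2, p(3)=3, p(4)=5, p(5)=7, p(6)=11, p(7)=15, p(8)=22, p(9)=30, p(10)=42, p(11)=56, p(12)=77, p(13)=101, p(14)=135, p(15)=176, p(16)=231, p(17)=297, p(18)=385, p(19)=490, p(20)=627, p(21)=792, p(22)=1002, p(23)=1255, p(24)=1575, p(25)=1958, p(26)=2436, p(27)=3010, p(28)=3718, p(29)=4565, p(30)=5604, p(31)=6842, p(32)=8349, p(33)=10143, p(34)=12310, p(35)=14883, p(36)=17977, p(37)=21637, p(38)=26015, p(39)=31185, p(40)=37338, p(41)=44583, p(42)=53174, p(43)=63261, p(44)=75175, p(45)=89134, p(46)=105558, p(47)=124754, p(48)=147273, p(49)=173525, p(50)=204226, p(51)=239943, p(52)=281589, p(53)=329931, p(54)=386155, p(55)=451276, p(56)=526823, p(57)=614154, p(58)=715220, p(59)=831820, p(60)=966467, p(61)=1121505, p(62)=1300156, p(63)=1505499, p(64)=1741630, p(65)=2012558, p(66)=2323520, p(67)=2679689, p(68)=3087735, p(69)=3554345, p(70)=4087968, p(71)=4697205, p(72)=5392783, p(73)=6185689, p(74)=7089500, p(75)=8118264, p(76)=9289091, p(77)=10619863, p(78)=12132164, p(79)=13848650, p(80)=15796476, p(81)=18004327, p(82)=20506255, p(83)=23338469, p(84)=26543660, p(85)=30167357, p(86)=34262962, p(87)=38887673, p(88)=44108109, p(89)=49995925, p(90)=56634173, p(91)=64112359, p(92)=72533807, p(93)=82010177, p(94)=92669720, p(95)=104651419, p(96)=118114304, p(97)=133230930, p(98)=150198136, p(99)=169229875, p(100)=190569292, p(101)=214481126, p(102)=241265379, p(103)=271248950, p(104)=304801365, p(105)=342325709, p(106)=384276336, p(107)=431149389, p(108)=483502844, p(109)=541946240, p(110)=607163746, p(111)=679903203, p(112)=761002156, p(113)=851376628, p(114)=952050665, p(115)=1064144451, p(116)=1188908248, p(117)=1327710076, p(118)=1482074143, p(119)=1653668665, p(120)=1844349560, p(121)=2056148051, p(122)=2291320912, p(123)=2552338241, p(124)=2841940500, p(125)=3163127352, p(126)=3519222692, p(127)=3913864295, p(128)=4351078600, p(129)=4835271870, p(130)=5371315400, p(131)=5964539504, p(132)=6620830889, p(133)=7346629512, p(134)=8149040695, p(135)=9035836076, p(136)=10015581680, p(137)=11097645016, p(138)=12292341831, p(139)=13610949895, p(140)=15065878135, p(141)=16670689208, p(142)=18440293320, p(143)=20390982757, p(144)=22540654445, p(145)=24908858009, p(146)=27517052599, p(147)=30388671978, p(148)=33549419497, p(149)=37027355200, p(150)=40853235313, p(151)=45060624582, p(152)=49686288421, p(153)=54770336324, p(154)=60356673280, p(155)=66493182097, p(156)=73232243759, p(157)=80630964769, p(158)=88751778802, p(159)=97662728555.
Final step: p(160) = p(159) + p(158) - p(155) - p(153) + p(148) + p(145) - p(138) - p(134) + p(125) + p(120) - p(109) - p(103) + p(90) + p(83) - p(68) - p(60) + p(43) + p(34) - p(15) - p(5)
= 97662728555 + 88751778802 - 66493182097 - 54770336324 + 33549419497 + 24908858009 - 12292341831 - 8149040695 + 3163127352 + 1844349560 - 541946240 - 271248950 + 56634173 + 23338469 - 3087735 - 966467 + 63261 + 12310 - 176 - 7
= 107438159466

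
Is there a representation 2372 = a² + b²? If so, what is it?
16² + 46² (a=16, b=46)

Factorization: 2372 = 2^2 × 593
By Fermat: n is sum of two squares iff every prime p ≡ 3 (mod 4) appears to even power.
All primes ≡ 3 (mod 4) appear to even power.
Search a = 0, 1, 2, … for 2372 - a² a perfect square: first hit at a = 16: 2372 - 256 = 2116 = 46².
2372 = 16² + 46² = 256 + 2116 ✓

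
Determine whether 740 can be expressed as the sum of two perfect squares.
8² + 26² (a=8, b=26)

Factorization: 740 = 2^2 × 5 × 37
By Fermat: n is sum of two squares iff every prime p ≡ 3 (mod 4) appears to even power.
All primes ≡ 3 (mod 4) appear to even power.
Search a = 0, 1, 2, … for 740 - a² a perfect square: first hit at a = 8: 740 - 64 = 676 = 26².
740 = 8² + 26² = 64 + 676 ✓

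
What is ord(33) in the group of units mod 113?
112

113 is prime, so ord(33) divides φ(113) = 112.
Divisors of 112: 1, 2, 4, 7, 8, 14, 16, 28, 56, 112.
Repeated squaring: 33^1 ≡ 33, 33^2 ≡ 72, 33^4 ≡ 99, 33^8 ≡ 83, 33^16 ≡ 109, 33^32 ≡ 16, 33^64 ≡ 30 (mod 113).
Test 33^d mod 113 for each divisor d in increasing order:
33^1 ≡ 33
33^2 ≡ 72
33^4 ≡ 99
33^7 = 33^4·33^2·33^1 ≡ 71
33^8 ≡ 83
33^14 = 33^8·33^4·33^2 ≡ 69
33^16 ≡ 109
33^28 = 33^16·33^8·33^4 ≡ 15
33^56 = 33^32·33^16·33^8 ≡ 112
33^112 = 33^64·33^32·33^16 ≡ 1  ← first divisor giving 1
The order is 112.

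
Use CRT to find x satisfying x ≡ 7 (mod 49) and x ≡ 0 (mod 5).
105

Using Chinese Remainder Theorem:
M = 49 × 5 = 245
M1 = 5, M2 = 49
y1 = 5^(-1) mod 49 = 10
y2 = 49^(-1) mod 5 = 4
x = (7×5×10 + 0×49×4) mod 245 = 105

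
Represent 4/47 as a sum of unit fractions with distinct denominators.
1/12 + 1/564

Greedy algorithm:
4/47: ceiling(47/4) = 12, use 1/12
1/564: ceiling(564/1) = 564, use 1/564
Result: 4/47 = 1/12 + 1/564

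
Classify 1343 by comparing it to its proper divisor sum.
deficient

Proper divisors of 1343: sum = 1 + 17 + 79 = 97
Since 97 < 1343, 1343 is deficient.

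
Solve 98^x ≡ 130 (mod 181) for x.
51

Baby-step giant-step with step n = ⌈√181⌉ = 14.
Baby steps 98^j mod 181 (j:value) for j=0..13: 0:1, 1:98, 2:11, 3:173, 4:121, 5:93, 6:64, 7:118, 8:161, 9:31, 10:142, 11:160, 12:114, 13:131.
Giant-step multiplier: 98^(-14) ≡ 98^(180-14) = 98^166 ≡ 167 (mod 181).
Giant steps γ_i = 130·167^i mod 181: γ_0=130, γ_1=171, γ_2=140, γ_3=31 (in table at j=9).
x = i·n + j = 3·14 + 9 = 51.
Check: 98^51 ≡ 130 (mod 181).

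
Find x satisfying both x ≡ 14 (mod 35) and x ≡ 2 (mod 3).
14

Using Chinese Remainder Theorem:
M = 35 × 3 = 105
M1 = 3, M2 = 35
y1 = 3^(-1) mod 35 = 12
y2 = 35^(-1) mod 3 = 2
x = (14×3×12 + 2×35×2) mod 105 = 14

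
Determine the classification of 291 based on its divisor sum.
deficient

Proper divisors of 291: sum = 1 + 3 + 97 = 101
Since 101 < 291, 291 is deficient.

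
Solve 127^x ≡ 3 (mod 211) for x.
67

Baby-step giant-step with step n = ⌈√211⌉ = 15.
Baby steps 127^j mod 211 (j:value) for j=0..14: 0:1, 1:127, 2:93, 3:206, 4:209, 5:168, 6:25, 7:10, 8:4, 9:86, 10:161, 11:191, 12:203, 13:39, 14:100.
Giant-step multiplier: 127^(-15) ≡ 127^(210-15) = 127^195 ≡ 153 (mod 211).
Giant steps γ_i = 3·153^i mod 211: γ_0=3, γ_1=37, γ_2=175, γ_3=189, γ_4=10 (in table at j=7).
x = i·n + j = 4·15 + 7 = 67.
Check: 127^67 ≡ 3 (mod 211).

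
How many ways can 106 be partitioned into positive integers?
384276336

p(n) counts ways to write n as a sum of positive integers (order ignored).
Euler's pentagonal recurrence: p(k) = p(k-1) + p(k-2) - p(k-5) - p(k-7) + p(k-12) + p(k-15) - ... (offsets j(3j∓1)/2, signs ++--, p(0)=1, p(<0)=0).
DP table for k = 0..105: p(0)=1, p(1)=1, p(2)=2, p(3)=3, p(4)=5, p(5)=7, p(6)=11, p(7)=15, p(8)=22, p(9)=30, p(10)=42, p(11)=56, p(12)=77, p(13)=101, p(14)=135, p(15)=176, p(16)=231, p(17)=297, p(18)=385, p(19)=490, p(20)=627, p(21)=792, p(22)=1002, p(23)=1255, p(24)=1575, p(25)=1958, p(26)=2436, p(27)=3010, p(28)=3718, p(29)=4565, p(30)=5604, p(31)=6842, p(32)=8349, p(33)=10143, p(34)=12310, p(35)=14883, p(36)=17977, p(37)=21637, p(38)=26015, p(39)=31185, p(40)=37338, p(41)=44583, p(42)=53174, p(43)=63261, p(44)=75175, p(45)=89134, p(46)=105558, p(47)=124754, p(48)=147273, p(49)=173525, p(50)=204226, p(51)=239943, p(52)=281589, p(53)=329931, p(54)=386155, p(55)=451276, p(56)=526823, p(57)=614154, p(58)=715220, p(59)=831820, p(60)=966467, p(61)=1121505, p(62)=1300156, p(63)=1505499, p(64)=1741630, p(65)=2012558, p(66)=2323520, p(67)=2679689, p(68)=3087735, p(69)=3554345, p(70)=4087968, p(71)=4697205, p(72)=5392783, p(73)=6185689, p(74)=7089500, p(75)=8118264, p(76)=9289091, p(77)=10619863, p(78)=12132164, p(79)=13848650, p(80)=15796476, p(81)=18004327, p(82)=20506255, p(83)=23338469, p(84)=26543660, p(85)=30167357, p(86)=34262962, p(87)=38887673, p(88)=44108109, p(89)=49995925, p(90)=56634173, p(91)=64112359, p(92)=72533807, p(93)=82010177, p(94)=92669720, p(95)=104651419, p(96)=118114304, p(97)=133230930, p(98)=150198136, p(99)=169229875, p(100)=190569292, p(101)=214481126, p(102)=241265379, p(103)=271248950, p(104)=304801365, p(105)=342325709.
Final step: p(106) = p(105) + p(104) - p(101) - p(99) + p(94) + p(91) - p(84) - p(80) + p(71) + p(66) - p(55) - p(49) + p(36) + p(29) - p(14) - p(6)
= 342325709 + 304801365 - 214481126 - 169229875 + 92669720 + 64112359 - 26543660 - 15796476 + 4697205 + 2323520 - 451276 - 173525 + 17977 + 4565 - 135 - 11
= 384276336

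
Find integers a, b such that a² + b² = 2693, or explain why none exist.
22² + 47² (a=22, b=47)

Factorization: 2693 = 2693
By Fermat: n is sum of two squares iff every prime p ≡ 3 (mod 4) appears to even power.
All primes ≡ 3 (mod 4) appear to even power.
Search a = 0, 1, 2, … for 2693 - a² a perfect square: first hit at a = 22: 2693 - 484 = 2209 = 47².
2693 = 22² + 47² = 484 + 2209 ✓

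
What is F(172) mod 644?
319

Matrix identity: Q^n = [[F_(n+1), F_n], [F_n, F_(n-1)]] with Q = [[1,1],[1,0]].
n = 172 = 10101100₂. Square-and-multiply, entries mod 644:
Q^1 = [[1,1],[1,0]]
Q^2 = (Q^1)² = [[2,1],[1,1]]
Q^5 = (Q^2)²·Q = [[8,5],[5,3]]
Q^10 = (Q^5)² = [[89,55],[55,34]]
Q^21 = (Q^10)²·Q = [[323,642],[642,325]]
Q^43 = (Q^21)²·Q = [[641,5],[5,636]]
Q^86 = (Q^43)² = [[34,589],[589,89]]
Q^172 = (Q^86)² = [[317,319],[319,642]]
F_172 mod 644 = Q^172[0][1] = 319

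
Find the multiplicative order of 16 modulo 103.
51

103 is prime, so ord(16) divides φ(103) = 102.
Divisors of 102: 1, 2, 3, 6, 17, 34, 51, 102.
Repeated squaring: 16^1 ≡ 16, 16^2 ≡ 50, 16^4 ≡ 28, 16^8 ≡ 63, 16^16 ≡ 55, 16^32 ≡ 38, 16^64 ≡ 2 (mod 103).
Test 16^d mod 103 for each divisor d in increasing order:
16^1 ≡ 16
16^2 ≡ 50
16^3 = 16^2·16^1 ≡ 79
16^6 = 16^4·16^2 ≡ 61
16^17 = 16^16·16^1 ≡ 56
16^34 = 16^32·16^2 ≡ 46
16^51 = 16^32·16^16·16^2·16^1 ≡ 1  ← first divisor giving 1
The order is 51.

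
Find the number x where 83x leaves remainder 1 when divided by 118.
91

gcd(83, 118) = 1, so the inverse exists.
Extended Euclidean algorithm on (118, 83):
118 = 1 × 83 + 35  ⟹  35 = (1)·118 + (-1)·83
83 = 2 × 35 + 13  ⟹  13 = (-2)·118 + (3)·83
35 = 2 × 13 + 9  ⟹  9 = (5)·118 + (-7)·83
13 = 1 × 9 + 4  ⟹  4 = (-7)·118 + (10)·83
9 = 2 × 4 + 1  ⟹  1 = (19)·118 + (-27)·83
So (-27)·83 ≡ 1 (mod 118), i.e. 83^(-1) ≡ -27 ≡ 91 (mod 118).
Check: 83 × 91 = 7553 ≡ 1 (mod 118)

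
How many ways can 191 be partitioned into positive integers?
1820701100652

p(n) counts ways to write n as a sum of positive integers (order ignored).
Euler's pentagonal recurrence: p(k) = p(k-1) + p(k-2) - p(k-5) - p(k-7) + p(k-12) + p(k-15) - ... (offsets j(3j∓1)/2, signs ++--, p(0)=1, p(<0)=0).
DP table for k = 0..190: p(0)=1, p(1)=1, p(2)=2, p(3)=3, p(4)=5, p(5)=7, p(6)=11, p(7)=15, p(8)=22, p(9)=30, p(10)=42, p(11)=56, p(12)=77, p(13)=101, p(14)=135, p(15)=176, p(16)=231, p(17)=297, p(18)=385, p(19)=490, p(20)=627, p(21)=792, p(22)=1002, p(23)=1255, p(24)=1575, p(25)=1958, p(26)=2436, p(27)=3010, p(28)=3718, p(29)=4565, p(30)=5604, p(31)=6842, p(32)=8349, p(33)=10143, p(34)=12310, p(35)=14883, p(36)=17977, p(37)=21637, p(38)=26015, p(39)=31185, p(40)=37338, p(41)=44583, p(42)=53174, p(43)=63261, p(44)=75175, p(45)=89134, p(46)=105558, p(47)=124754, p(48)=147273, p(49)=173525, p(50)=204226, p(51)=239943, p(52)=281589, p(53)=329931, p(54)=386155, p(55)=451276, p(56)=526823, p(57)=614154, p(58)=715220, p(59)=831820, p(60)=966467, p(61)=1121505, p(62)=1300156, p(63)=1505499, p(64)=1741630, p(65)=2012558, p(66)=2323520, p(67)=2679689, p(68)=3087735, p(69)=3554345, p(70)=4087968, p(71)=4697205, p(72)=5392783, p(73)=6185689, p(74)=7089500, p(75)=8118264, p(76)=9289091, p(77)=10619863, p(78)=12132164, p(79)=13848650, p(80)=15796476, p(81)=18004327, p(82)=20506255, p(83)=23338469, p(84)=26543660, p(85)=30167357, p(86)=34262962, p(87)=38887673, p(88)=44108109, p(89)=49995925, p(90)=56634173, p(91)=64112359, p(92)=72533807, p(93)=82010177, p(94)=92669720, p(95)=104651419, p(96)=118114304, p(97)=133230930, p(98)=150198136, p(99)=169229875, p(100)=190569292, p(101)=214481126, p(102)=241265379, p(103)=271248950, p(104)=304801365, p(105)=342325709, p(106)=384276336, p(107)=431149389, p(108)=483502844, p(109)=541946240, p(110)=607163746, p(111)=679903203, p(112)=761002156, p(113)=851376628, p(114)=952050665, p(115)=1064144451, p(116)=1188908248, p(117)=1327710076, p(118)=1482074143, p(119)=1653668665, p(120)=1844349560, p(121)=2056148051, p(122)=2291320912, p(123)=2552338241, p(124)=2841940500, p(125)=3163127352, p(126)=3519222692, p(127)=3913864295, p(128)=4351078600, p(129)=4835271870, p(130)=5371315400, p(131)=5964539504, p(132)=6620830889, p(133)=7346629512, p(134)=8149040695, p(135)=9035836076, p(136)=10015581680, p(137)=11097645016, p(138)=12292341831, p(139)=13610949895, p(140)=15065878135, p(141)=16670689208, p(142)=18440293320, p(143)=20390982757, p(144)=22540654445, p(145)=24908858009, p(146)=27517052599, p(147)=30388671978, p(148)=33549419497, p(149)=37027355200, p(150)=40853235313, p(151)=45060624582, p(152)=49686288421, p(153)=54770336324, p(154)=60356673280, p(155)=66493182097, p(156)=73232243759, p(157)=80630964769, p(158)=88751778802, p(159)=97662728555, p(160)=107438159466, p(161)=118159068427, p(162)=129913904637, p(163)=142798995930, p(164)=156919475295, p(165)=172389800255, p(166)=189334822579, p(167)=207890420102, p(168)=228204732751, p(169)=250438925115, p(170)=274768617130, p(171)=301384802048, p(172)=330495499613, p(173)=362326859895, p(174)=397125074750, p(175)=435157697830, p(176)=476715857290, p(177)=522115831195, p(178)=571701605655, p(179)=625846753120, p(180)=684957390936, p(181)=749474411781, p(182)=819876908323, p(183)=896684817527, p(184)=980462880430, p(185)=1071823774337, p(186)=1171432692373, p(187)=1280011042268, p(188)=1398341745571, p(189)=1527273599625, p(190)=1667727404093.
Final step: p(191) = p(190) + p(189) - p(186) - p(184) + p(179) + p(176) - p(169) - p(165) + p(156) + p(151) - p(140) - p(134) + p(121) + p(114) - p(99) - p(91) + p(74) + p(65) - p(46) - p(36) + p(15) + p(4)
= 1667727404093 + 1527273599625 - 1171432692373 - 980462880430 + 625846753120 + 476715857290 - 250438925115 - 172389800255 + 73232243759 + 45060624582 - 15065878135 - 8149040695 + 2056148051 + 952050665 - 169229875 - 64112359 + 7089500 + 2012558 - 105558 - 17977 + 176 + 5
= 1820701100652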